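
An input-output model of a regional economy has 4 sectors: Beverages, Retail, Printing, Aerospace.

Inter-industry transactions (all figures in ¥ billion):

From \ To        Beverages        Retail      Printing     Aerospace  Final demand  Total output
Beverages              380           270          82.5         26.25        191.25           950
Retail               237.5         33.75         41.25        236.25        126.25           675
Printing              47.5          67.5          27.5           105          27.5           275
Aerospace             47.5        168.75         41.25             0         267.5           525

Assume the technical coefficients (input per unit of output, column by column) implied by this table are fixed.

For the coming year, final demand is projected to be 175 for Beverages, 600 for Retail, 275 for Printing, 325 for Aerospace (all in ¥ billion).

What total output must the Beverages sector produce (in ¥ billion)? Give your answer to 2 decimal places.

x_1 = 1944.08

Technical coefficients a_ij = z_ij / X_j:
  a_11 = 380/950 = 0.40, a_21 = 237.5/950 = 0.25, a_31 = 47.5/950 = 0.05, a_41 = 47.5/950 = 0.05
  a_12 = 270/675 = 0.40, a_22 = 33.75/675 = 0.05, a_32 = 67.5/675 = 0.10, a_42 = 168.75/675 = 0.25
  a_13 = 82.5/275 = 0.30, a_23 = 41.25/275 = 0.15, a_33 = 27.5/275 = 0.10, a_43 = 41.25/275 = 0.15
  a_14 = 26.25/525 = 0.05, a_24 = 236.25/525 = 0.45, a_34 = 105/525 = 0.20, a_44 = 0/525 = 0.00
I − A =
  [   0.60    -0.40    -0.30    -0.05]
  [  -0.25     0.95    -0.15    -0.45]
  [  -0.05    -0.10     0.90    -0.20]
  [  -0.05    -0.25    -0.15     1.00]
Compute the cofactors C_ij = (−1)^(i+j)·(3×3 minor ij) of I−A; the adjugate is their transpose:
adj(I−A) = Cᵀ =
  [ 0.696000   0.405000   0.347250   0.286500]
  [ 0.250125   0.501375   0.213750   0.280875]
  [ 0.091125   0.114375   0.388000   0.133625]
  [ 0.111000   0.162750   0.129000   0.389250]
det(I−A) = Σ_j (I−A)_1j·C_1j = (0.60)(0.696000) + (-0.40)(0.250125) + (-0.30)(0.091125) + (-0.05)(0.111000) = 0.2846625
(I − A)⁻¹ = adj(I−A) / det(I−A) ≈
  [   2.4450     1.4227     1.2199     1.0065]
  [   0.8787     1.7613     0.7509     0.9867]
  [   0.3201     0.4018     1.3630     0.4694]
  [   0.3899     0.5717     0.4532     1.3674]
x = (I − A)⁻¹ d = adj(I−A)·d / det(I−A), with det(I−A) = 0.2846625:
  x_1 = (0.696000·175 + 0.405000·600 + 0.347250·275 + 0.286500·325) / 0.2846625 = 553.40625 / 0.2846625 ≈ 1944.08
  x_2 = (0.250125·175 + 0.501375·600 + 0.213750·275 + 0.280875·325) / 0.2846625 = 494.6625 / 0.2846625 ≈ 1737.72
  x_3 = (0.091125·175 + 0.114375·600 + 0.388000·275 + 0.133625·325) / 0.2846625 = 234.70 / 0.2846625 ≈ 824.49
  x_4 = (0.111000·175 + 0.162750·600 + 0.129000·275 + 0.389250·325) / 0.2846625 = 279.05625 / 0.2846625 ≈ 980.31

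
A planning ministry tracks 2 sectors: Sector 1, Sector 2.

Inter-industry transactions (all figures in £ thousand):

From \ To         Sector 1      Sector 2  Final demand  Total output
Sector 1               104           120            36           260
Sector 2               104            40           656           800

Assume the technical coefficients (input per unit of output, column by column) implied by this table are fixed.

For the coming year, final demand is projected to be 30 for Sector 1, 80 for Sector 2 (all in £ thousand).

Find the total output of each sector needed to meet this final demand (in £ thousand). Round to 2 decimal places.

Technical coefficients a_ij = z_ij / X_j:
  a_11 = 104/260 = 0.40, a_21 = 104/260 = 0.40
  a_12 = 120/800 = 0.15, a_22 = 40/800 = 0.05
I − A =
  [   0.60    -0.15]
  [  -0.40     0.95]
det(I−A) = (0.60)(0.95) − (-0.15)(-0.40) = 0.5100
adj(I−A) = [[0.95, 0.15], [0.40, 0.60]]
(I − A)⁻¹ = adj(I−A) / det(I−A) ≈
  [   1.8627     0.2941]
  [   0.7843     1.1765]
x = (I − A)⁻¹ d = adj(I−A)·d / det(I−A), with det(I−A) = 0.5100:
  x_1 = (0.95·30 + 0.15·80) / 0.5100 = 40.50 / 0.5100 ≈ 79.41
  x_2 = (0.40·30 + 0.60·80) / 0.5100 = 60.00 / 0.5100 ≈ 117.65

x_1 = 79.41, x_2 = 117.65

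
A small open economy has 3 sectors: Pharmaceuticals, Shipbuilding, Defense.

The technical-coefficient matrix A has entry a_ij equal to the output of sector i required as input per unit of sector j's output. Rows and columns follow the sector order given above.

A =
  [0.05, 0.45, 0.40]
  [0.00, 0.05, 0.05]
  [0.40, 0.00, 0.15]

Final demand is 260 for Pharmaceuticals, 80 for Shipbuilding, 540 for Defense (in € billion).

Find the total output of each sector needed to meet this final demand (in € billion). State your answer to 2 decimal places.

x_1 = 755.45, x_2 = 136.36, x_3 = 990.80

I − A =
  [   0.95    -0.45    -0.40]
  [   0.00     0.95    -0.05]
  [  -0.40     0.00     0.85]
Cofactors of I−A, C_ij = (−1)^(i+j)·(minor ij) (rows/columns in the sector order above):
  C_11 = (0.95)(0.85) − (-0.05)(0.00) = 0.8075
  C_12 = −[(0.00)(0.85) − (-0.05)(-0.40)] = 0.0200
  C_13 = (0.00)(0.00) − (0.95)(-0.40) = 0.3800
  C_21 = −[(-0.45)(0.85) − (-0.40)(0.00)] = 0.3825
  C_22 = (0.95)(0.85) − (-0.40)(-0.40) = 0.6475
  C_23 = −[(0.95)(0.00) − (-0.45)(-0.40)] = 0.1800
  C_31 = (-0.45)(-0.05) − (-0.40)(0.95) = 0.4025
  C_32 = −[(0.95)(-0.05) − (-0.40)(0.00)] = 0.0475
  C_33 = (0.95)(0.95) − (-0.45)(0.00) = 0.9025
det(I−A) = Σ_j (I−A)_1j·C_1j = (0.95)(0.8075) + (-0.45)(0.0200) + (-0.40)(0.3800) = 0.606125
adj(I−A) = Cᵀ =
  [ 0.8075   0.3825   0.4025]
  [ 0.0200   0.6475   0.0475]
  [ 0.3800   0.1800   0.9025]
(I − A)⁻¹ = adj(I−A) / det(I−A) ≈
  [   1.3322     0.6311     0.6641]
  [   0.0330     1.0683     0.0784]
  [   0.6269     0.2970     1.4890]
x = (I − A)⁻¹ d = adj(I−A)·d / det(I−A), with det(I−A) = 0.606125:
  x_1 = (0.8075·260 + 0.3825·80 + 0.4025·540) / 0.606125 = 457.90 / 0.606125 ≈ 755.45
  x_2 = (0.0200·260 + 0.6475·80 + 0.0475·540) / 0.606125 = 82.65 / 0.606125 ≈ 136.36
  x_3 = (0.3800·260 + 0.1800·80 + 0.9025·540) / 0.606125 = 600.55 / 0.606125 ≈ 990.80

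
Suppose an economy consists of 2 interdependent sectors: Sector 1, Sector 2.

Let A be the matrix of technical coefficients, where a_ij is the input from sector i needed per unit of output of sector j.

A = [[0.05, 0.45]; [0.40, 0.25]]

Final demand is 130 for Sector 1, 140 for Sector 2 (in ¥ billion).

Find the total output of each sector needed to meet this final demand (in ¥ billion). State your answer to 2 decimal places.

x_1 = 301.41, x_2 = 347.42

I − A =
  [   0.95    -0.45]
  [  -0.40     0.75]
det(I−A) = (0.95)(0.75) − (-0.45)(-0.40) = 0.5325
adj(I−A) = [[0.75, 0.45], [0.40, 0.95]]
(I − A)⁻¹ = adj(I−A) / det(I−A) ≈
  [   1.4085     0.8451]
  [   0.7512     1.7840]
x = (I − A)⁻¹ d = adj(I−A)·d / det(I−A), with det(I−A) = 0.5325:
  x_1 = (0.75·130 + 0.45·140) / 0.5325 = 160.50 / 0.5325 ≈ 301.41
  x_2 = (0.40·130 + 0.95·140) / 0.5325 = 185.00 / 0.5325 ≈ 347.42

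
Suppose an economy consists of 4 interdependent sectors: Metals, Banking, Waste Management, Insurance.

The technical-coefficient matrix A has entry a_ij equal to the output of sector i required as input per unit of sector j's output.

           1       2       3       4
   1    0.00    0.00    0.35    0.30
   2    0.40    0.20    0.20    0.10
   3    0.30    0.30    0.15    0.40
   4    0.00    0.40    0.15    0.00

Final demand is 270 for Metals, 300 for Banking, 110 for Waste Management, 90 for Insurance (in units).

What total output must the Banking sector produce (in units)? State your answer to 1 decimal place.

x_2 = 1279.3

I − A =
  [   1.00     0.00    -0.35    -0.30]
  [  -0.40     0.80    -0.20    -0.10]
  [  -0.30    -0.30     0.85    -0.40]
  [   0.00    -0.40    -0.15     1.00]
Compute the cofactors C_ij = (−1)^(i+j)·(3×3 minor ij) of I−A; the adjugate is their transpose:
adj(I−A) = Cᵀ =
  [ 0.5015   0.2765   0.3260   0.3085]
  [ 0.3805   0.6715   0.3730   0.3305]
  [ 0.4120   0.4960   0.7120   0.4580]
  [ 0.2140   0.3430   0.2560   0.4940]
det(I−A) = Σ_j (I−A)_1j·C_1j = (1.00)(0.5015) + (0.00)(0.3805) + (-0.35)(0.4120) + (-0.30)(0.2140) = 0.2931
(I − A)⁻¹ = adj(I−A) / det(I−A) ≈
  [   1.7110     0.9434     1.1122     1.0525]
  [   1.2982     2.2910     1.2726     1.1276]
  [   1.4057     1.6923     2.4292     1.5626]
  [   0.7301     1.1702     0.8734     1.6854]
x = (I − A)⁻¹ d = adj(I−A)·d / det(I−A), with det(I−A) = 0.2931:
  x_1 = (0.5015·270 + 0.2765·300 + 0.3260·110 + 0.3085·90) / 0.2931 = 281.98 / 0.2931 ≈ 962.1
  x_2 = (0.3805·270 + 0.6715·300 + 0.3730·110 + 0.3305·90) / 0.2931 = 374.96 / 0.2931 ≈ 1279.3
  x_3 = (0.4120·270 + 0.4960·300 + 0.7120·110 + 0.4580·90) / 0.2931 = 379.58 / 0.2931 ≈ 1295.1
  x_4 = (0.2140·270 + 0.3430·300 + 0.2560·110 + 0.4940·90) / 0.2931 = 233.30 / 0.2931 ≈ 796.0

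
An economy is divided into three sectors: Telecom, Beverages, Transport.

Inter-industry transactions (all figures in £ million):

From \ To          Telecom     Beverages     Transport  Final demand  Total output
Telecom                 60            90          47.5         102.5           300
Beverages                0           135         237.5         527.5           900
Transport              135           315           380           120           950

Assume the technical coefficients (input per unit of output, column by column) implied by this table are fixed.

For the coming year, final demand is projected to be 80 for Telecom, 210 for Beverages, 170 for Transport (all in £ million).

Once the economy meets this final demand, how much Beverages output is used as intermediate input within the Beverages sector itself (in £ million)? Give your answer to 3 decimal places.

z_22 = 67.814

Technical coefficients a_ij = z_ij / X_j:
  a_11 = 60/300 = 0.20, a_21 = 0/300 = 0.00, a_31 = 135/300 = 0.45
  a_12 = 90/900 = 0.10, a_22 = 135/900 = 0.15, a_32 = 315/900 = 0.35
  a_13 = 47.5/950 = 0.05, a_23 = 237.5/950 = 0.25, a_33 = 380/950 = 0.40
I − A =
  [   0.80    -0.10    -0.05]
  [   0.00     0.85    -0.25]
  [  -0.45    -0.35     0.60]
Cofactors of I−A, C_ij = (−1)^(i+j)·(minor ij) (rows/columns in the sector order above):
  C_11 = (0.85)(0.60) − (-0.25)(-0.35) = 0.4225
  C_12 = −[(0.00)(0.60) − (-0.25)(-0.45)] = 0.1125
  C_13 = (0.00)(-0.35) − (0.85)(-0.45) = 0.3825
  C_21 = −[(-0.10)(0.60) − (-0.05)(-0.35)] = 0.0775
  C_22 = (0.80)(0.60) − (-0.05)(-0.45) = 0.4575
  C_23 = −[(0.80)(-0.35) − (-0.10)(-0.45)] = 0.3250
  C_31 = (-0.10)(-0.25) − (-0.05)(0.85) = 0.0675
  C_32 = −[(0.80)(-0.25) − (-0.05)(0.00)] = 0.2000
  C_33 = (0.80)(0.85) − (-0.10)(0.00) = 0.6800
det(I−A) = Σ_j (I−A)_1j·C_1j = (0.80)(0.4225) + (-0.10)(0.1125) + (-0.05)(0.3825) = 0.307625
adj(I−A) = Cᵀ =
  [ 0.4225   0.0775   0.0675]
  [ 0.1125   0.4575   0.2000]
  [ 0.3825   0.3250   0.6800]
(I − A)⁻¹ = adj(I−A) / det(I−A) ≈
  [   1.3734     0.2519     0.2194]
  [   0.3657     1.4872     0.6501]
  [   1.2434     1.0565     2.2105]
First solve x = (I − A)⁻¹ d = adj(I−A)·d / det(I−A); in particular x_2 = (0.1125·80 + 0.4575·210 + 0.2000·170) / 0.307625 = 139.075 / 0.307625 ≈ 452.09265.
Intermediate flow from 2 to 2: z_22 = a_22 · x_2 = 0.15 × 139.075 / 0.307625 = 20.86125 / 0.307625 ≈ 67.814.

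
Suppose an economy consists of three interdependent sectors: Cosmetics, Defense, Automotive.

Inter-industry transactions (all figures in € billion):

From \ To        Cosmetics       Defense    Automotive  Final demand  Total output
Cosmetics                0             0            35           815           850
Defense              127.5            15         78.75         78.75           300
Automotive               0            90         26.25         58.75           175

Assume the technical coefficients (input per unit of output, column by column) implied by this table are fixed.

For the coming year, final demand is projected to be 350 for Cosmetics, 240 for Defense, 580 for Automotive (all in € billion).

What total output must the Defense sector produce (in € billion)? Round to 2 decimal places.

Technical coefficients a_ij = z_ij / X_j:
  a_11 = 0/850 = 0.00, a_21 = 127.5/850 = 0.15, a_31 = 0/850 = 0.00
  a_12 = 0/300 = 0.00, a_22 = 15/300 = 0.05, a_32 = 90/300 = 0.30
  a_13 = 35/175 = 0.20, a_23 = 78.75/175 = 0.45, a_33 = 26.25/175 = 0.15
I − A =
  [   1.00     0.00    -0.20]
  [  -0.15     0.95    -0.45]
  [   0.00    -0.30     0.85]
Cofactors of I−A, C_ij = (−1)^(i+j)·(minor ij) (rows/columns in the sector order above):
  C_11 = (0.95)(0.85) − (-0.45)(-0.30) = 0.6725
  C_12 = −[(-0.15)(0.85) − (-0.45)(0.00)] = 0.1275
  C_13 = (-0.15)(-0.30) − (0.95)(0.00) = 0.0450
  C_21 = −[(0.00)(0.85) − (-0.20)(-0.30)] = 0.0600
  C_22 = (1.00)(0.85) − (-0.20)(0.00) = 0.8500
  C_23 = −[(1.00)(-0.30) − (0.00)(0.00)] = 0.3000
  C_31 = (0.00)(-0.45) − (-0.20)(0.95) = 0.1900
  C_32 = −[(1.00)(-0.45) − (-0.20)(-0.15)] = 0.4800
  C_33 = (1.00)(0.95) − (0.00)(-0.15) = 0.9500
det(I−A) = Σ_j (I−A)_1j·C_1j = (1.00)(0.6725) + (0.00)(0.1275) + (-0.20)(0.0450) = 0.6635
adj(I−A) = Cᵀ =
  [ 0.6725   0.0600   0.1900]
  [ 0.1275   0.8500   0.4800]
  [ 0.0450   0.3000   0.9500]
(I − A)⁻¹ = adj(I−A) / det(I−A) ≈
  [   1.0136     0.0904     0.2864]
  [   0.1922     1.2811     0.7234]
  [   0.0678     0.4521     1.4318]
x = (I − A)⁻¹ d = adj(I−A)·d / det(I−A), with det(I−A) = 0.6635:
  x_1 = (0.6725·350 + 0.0600·240 + 0.1900·580) / 0.6635 = 359.975 / 0.6635 ≈ 542.54
  x_2 = (0.1275·350 + 0.8500·240 + 0.4800·580) / 0.6635 = 527.025 / 0.6635 ≈ 794.31
  x_3 = (0.0450·350 + 0.3000·240 + 0.9500·580) / 0.6635 = 638.75 / 0.6635 ≈ 962.70

x_2 = 794.31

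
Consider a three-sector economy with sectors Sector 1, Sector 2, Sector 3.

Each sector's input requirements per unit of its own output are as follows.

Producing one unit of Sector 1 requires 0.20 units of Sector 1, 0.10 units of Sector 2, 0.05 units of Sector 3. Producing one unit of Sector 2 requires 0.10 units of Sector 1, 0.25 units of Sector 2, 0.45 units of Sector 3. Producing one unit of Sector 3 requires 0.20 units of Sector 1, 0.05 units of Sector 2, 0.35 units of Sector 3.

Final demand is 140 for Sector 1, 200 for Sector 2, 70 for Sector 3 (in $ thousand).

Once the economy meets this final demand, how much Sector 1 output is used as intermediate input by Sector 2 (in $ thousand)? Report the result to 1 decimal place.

I − A =
  [   0.80    -0.10    -0.20]
  [  -0.10     0.75    -0.05]
  [  -0.05    -0.45     0.65]
Cofactors of I−A, C_ij = (−1)^(i+j)·(minor ij) (rows/columns in the sector order above):
  C_11 = (0.75)(0.65) − (-0.05)(-0.45) = 0.4650
  C_12 = −[(-0.10)(0.65) − (-0.05)(-0.05)] = 0.0675
  C_13 = (-0.10)(-0.45) − (0.75)(-0.05) = 0.0825
  C_21 = −[(-0.10)(0.65) − (-0.20)(-0.45)] = 0.1550
  C_22 = (0.80)(0.65) − (-0.20)(-0.05) = 0.5100
  C_23 = −[(0.80)(-0.45) − (-0.10)(-0.05)] = 0.3650
  C_31 = (-0.10)(-0.05) − (-0.20)(0.75) = 0.1550
  C_32 = −[(0.80)(-0.05) − (-0.20)(-0.10)] = 0.0600
  C_33 = (0.80)(0.75) − (-0.10)(-0.10) = 0.5900
det(I−A) = Σ_j (I−A)_1j·C_1j = (0.80)(0.4650) + (-0.10)(0.0675) + (-0.20)(0.0825) = 0.34875
adj(I−A) = Cᵀ =
  [ 0.4650   0.1550   0.1550]
  [ 0.0675   0.5100   0.0600]
  [ 0.0825   0.3650   0.5900]
(I − A)⁻¹ = adj(I−A) / det(I−A) ≈
  [   1.3333     0.4444     0.4444]
  [   0.1935     1.4624     0.1720]
  [   0.2366     1.0466     1.6918]
First solve x = (I − A)⁻¹ d = adj(I−A)·d / det(I−A); in particular x_2 = (0.0675·140 + 0.5100·200 + 0.0600·70) / 0.34875 = 115.65 / 0.34875 ≈ 331.613.
Intermediate flow from 1 to 2: z_12 = a_12 · x_2 = 0.10 × 115.65 / 0.34875 = 11.565 / 0.34875 ≈ 33.2.

z_12 = 33.2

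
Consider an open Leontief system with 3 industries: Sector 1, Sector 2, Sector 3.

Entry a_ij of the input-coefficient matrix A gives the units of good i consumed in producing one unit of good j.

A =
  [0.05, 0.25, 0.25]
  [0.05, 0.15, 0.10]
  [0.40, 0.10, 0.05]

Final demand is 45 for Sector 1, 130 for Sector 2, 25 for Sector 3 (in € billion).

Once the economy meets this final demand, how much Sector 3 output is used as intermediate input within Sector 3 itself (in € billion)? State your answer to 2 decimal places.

z_33 = 4.68

I − A =
  [   0.95    -0.25    -0.25]
  [  -0.05     0.85    -0.10]
  [  -0.40    -0.10     0.95]
Cofactors of I−A, C_ij = (−1)^(i+j)·(minor ij) (rows/columns in the sector order above):
  C_11 = (0.85)(0.95) − (-0.10)(-0.10) = 0.7975
  C_12 = −[(-0.05)(0.95) − (-0.10)(-0.40)] = 0.0875
  C_13 = (-0.05)(-0.10) − (0.85)(-0.40) = 0.3450
  C_21 = −[(-0.25)(0.95) − (-0.25)(-0.10)] = 0.2625
  C_22 = (0.95)(0.95) − (-0.25)(-0.40) = 0.8025
  C_23 = −[(0.95)(-0.10) − (-0.25)(-0.40)] = 0.1950
  C_31 = (-0.25)(-0.10) − (-0.25)(0.85) = 0.2375
  C_32 = −[(0.95)(-0.10) − (-0.25)(-0.05)] = 0.1075
  C_33 = (0.95)(0.85) − (-0.25)(-0.05) = 0.7950
det(I−A) = Σ_j (I−A)_1j·C_1j = (0.95)(0.7975) + (-0.25)(0.0875) + (-0.25)(0.3450) = 0.6495
adj(I−A) = Cᵀ =
  [ 0.7975   0.2625   0.2375]
  [ 0.0875   0.8025   0.1075]
  [ 0.3450   0.1950   0.7950]
(I − A)⁻¹ = adj(I−A) / det(I−A) ≈
  [   1.2279     0.4042     0.3657]
  [   0.1347     1.2356     0.1655]
  [   0.5312     0.3002     1.2240]
First solve x = (I − A)⁻¹ d = adj(I−A)·d / det(I−A); in particular x_3 = (0.3450·45 + 0.1950·130 + 0.7950·25) / 0.6495 = 60.75 / 0.6495 ≈ 93.5335.
Intermediate flow from 3 to 3: z_33 = a_33 · x_3 = 0.05 × 60.75 / 0.6495 = 3.0375 / 0.6495 ≈ 4.68.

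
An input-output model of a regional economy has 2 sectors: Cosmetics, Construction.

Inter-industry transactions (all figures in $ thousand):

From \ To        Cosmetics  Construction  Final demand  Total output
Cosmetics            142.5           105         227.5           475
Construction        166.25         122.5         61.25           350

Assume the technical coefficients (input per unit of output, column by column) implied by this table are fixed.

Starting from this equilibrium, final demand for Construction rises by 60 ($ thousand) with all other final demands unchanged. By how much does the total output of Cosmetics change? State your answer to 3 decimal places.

Δx_1 = 51.429

Technical coefficients a_ij = z_ij / X_j:
  a_11 = 142.5/475 = 0.30, a_21 = 166.25/475 = 0.35
  a_12 = 105/350 = 0.30, a_22 = 122.5/350 = 0.35
I − A =
  [   0.70    -0.30]
  [  -0.35     0.65]
det(I−A) = (0.70)(0.65) − (-0.30)(-0.35) = 0.3500
adj(I−A) = [[0.65, 0.30], [0.35, 0.70]]
(I − A)⁻¹ = adj(I−A) / det(I−A) ≈
  [   1.8571     0.8571]
  [   1.0000     2.0000]
Δx = (I − A)⁻¹ Δd with Δd having +60 in the Construction component and 0 elsewhere.
So Δx_1 = L_12 · (+60), where L_12 = adj(I−A)_12 / det(I−A) = 0.30 / 0.3500.
Δx_1 = 0.30 × (+60) / 0.3500 = 18.00 / 0.3500 ≈ 51.429.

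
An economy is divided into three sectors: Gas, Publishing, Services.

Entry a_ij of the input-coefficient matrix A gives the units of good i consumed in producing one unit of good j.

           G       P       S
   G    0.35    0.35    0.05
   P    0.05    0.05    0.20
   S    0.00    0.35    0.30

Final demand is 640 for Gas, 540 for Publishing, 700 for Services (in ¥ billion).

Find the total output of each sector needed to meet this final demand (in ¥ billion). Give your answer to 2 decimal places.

x_G = 1618.74, x_P = 965.81, x_S = 1482.90

I − A =
  [   0.65    -0.35    -0.05]
  [  -0.05     0.95    -0.20]
  [   0.00    -0.35     0.70]
Cofactors of I−A, C_ij = (−1)^(i+j)·(minor ij) (rows/columns in the sector order above):
  C_11 = (0.95)(0.70) − (-0.20)(-0.35) = 0.5950
  C_12 = −[(-0.05)(0.70) − (-0.20)(0.00)] = 0.0350
  C_13 = (-0.05)(-0.35) − (0.95)(0.00) = 0.0175
  C_21 = −[(-0.35)(0.70) − (-0.05)(-0.35)] = 0.2625
  C_22 = (0.65)(0.70) − (-0.05)(0.00) = 0.4550
  C_23 = −[(0.65)(-0.35) − (-0.35)(0.00)] = 0.2275
  C_31 = (-0.35)(-0.20) − (-0.05)(0.95) = 0.1175
  C_32 = −[(0.65)(-0.20) − (-0.05)(-0.05)] = 0.1325
  C_33 = (0.65)(0.95) − (-0.35)(-0.05) = 0.6000
det(I−A) = Σ_j (I−A)_1j·C_1j = (0.65)(0.5950) + (-0.35)(0.0350) + (-0.05)(0.0175) = 0.373625
adj(I−A) = Cᵀ =
  [ 0.5950   0.2625   0.1175]
  [ 0.0350   0.4550   0.1325]
  [ 0.0175   0.2275   0.6000]
(I − A)⁻¹ = adj(I−A) / det(I−A) ≈
  [   1.5925     0.7026     0.3145]
  [   0.0937     1.2178     0.3546]
  [   0.0468     0.6089     1.6059]
x = (I − A)⁻¹ d = adj(I−A)·d / det(I−A), with det(I−A) = 0.373625:
  x_G = (0.5950·640 + 0.2625·540 + 0.1175·700) / 0.373625 = 604.80 / 0.373625 ≈ 1618.74
  x_P = (0.0350·640 + 0.4550·540 + 0.1325·700) / 0.373625 = 360.85 / 0.373625 ≈ 965.81
  x_S = (0.0175·640 + 0.2275·540 + 0.6000·700) / 0.373625 = 554.05 / 0.373625 ≈ 1482.90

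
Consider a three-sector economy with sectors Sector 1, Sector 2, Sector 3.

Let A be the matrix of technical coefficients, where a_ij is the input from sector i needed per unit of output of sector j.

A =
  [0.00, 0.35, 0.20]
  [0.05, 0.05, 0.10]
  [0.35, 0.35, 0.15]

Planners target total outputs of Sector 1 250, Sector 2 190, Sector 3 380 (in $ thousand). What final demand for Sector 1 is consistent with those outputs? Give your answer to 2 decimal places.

I − A =
  [   1.00    -0.35    -0.20]
  [  -0.05     0.95    -0.10]
  [  -0.35    -0.35     0.85]
d = (I − A) x:
  d_1 = (+1.00)·250 + (-0.35)·190 + (-0.20)·380 = 107.50
  d_2 = (-0.05)·250 + (+0.95)·190 + (-0.10)·380 = 130.00
  d_3 = (-0.35)·250 + (-0.35)·190 + (+0.85)·380 = 169.00

d_1 = 107.50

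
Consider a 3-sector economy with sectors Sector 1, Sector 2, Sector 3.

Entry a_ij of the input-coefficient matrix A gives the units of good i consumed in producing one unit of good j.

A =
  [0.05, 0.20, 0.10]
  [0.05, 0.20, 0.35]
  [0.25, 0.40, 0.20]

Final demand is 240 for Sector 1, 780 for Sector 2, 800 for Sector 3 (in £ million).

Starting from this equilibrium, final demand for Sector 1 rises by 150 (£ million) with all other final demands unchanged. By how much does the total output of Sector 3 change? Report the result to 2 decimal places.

Δx_3 = 77.19

I − A =
  [   0.95    -0.20    -0.10]
  [  -0.05     0.80    -0.35]
  [  -0.25    -0.40     0.80]
Cofactors of I−A, C_ij = (−1)^(i+j)·(minor ij) (rows/columns in the sector order above):
  C_11 = (0.80)(0.80) − (-0.35)(-0.40) = 0.5000
  C_12 = −[(-0.05)(0.80) − (-0.35)(-0.25)] = 0.1275
  C_13 = (-0.05)(-0.40) − (0.80)(-0.25) = 0.2200
  C_21 = −[(-0.20)(0.80) − (-0.10)(-0.40)] = 0.2000
  C_22 = (0.95)(0.80) − (-0.10)(-0.25) = 0.7350
  C_23 = −[(0.95)(-0.40) − (-0.20)(-0.25)] = 0.4300
  C_31 = (-0.20)(-0.35) − (-0.10)(0.80) = 0.1500
  C_32 = −[(0.95)(-0.35) − (-0.10)(-0.05)] = 0.3375
  C_33 = (0.95)(0.80) − (-0.20)(-0.05) = 0.7500
det(I−A) = Σ_j (I−A)_1j·C_1j = (0.95)(0.5000) + (-0.20)(0.1275) + (-0.10)(0.2200) = 0.4275
adj(I−A) = Cᵀ =
  [ 0.5000   0.2000   0.1500]
  [ 0.1275   0.7350   0.3375]
  [ 0.2200   0.4300   0.7500]
(I − A)⁻¹ = adj(I−A) / det(I−A) ≈
  [   1.1696     0.4678     0.3509]
  [   0.2982     1.7193     0.7895]
  [   0.5146     1.0058     1.7544]
Δx = (I − A)⁻¹ Δd with Δd having +150 in the Sector 1 component and 0 elsewhere.
So Δx_3 = L_31 · (+150), where L_31 = adj(I−A)_31 / det(I−A) = 0.2200 / 0.4275.
Δx_3 = 0.2200 × (+150) / 0.4275 = 33.00 / 0.4275 ≈ 77.19.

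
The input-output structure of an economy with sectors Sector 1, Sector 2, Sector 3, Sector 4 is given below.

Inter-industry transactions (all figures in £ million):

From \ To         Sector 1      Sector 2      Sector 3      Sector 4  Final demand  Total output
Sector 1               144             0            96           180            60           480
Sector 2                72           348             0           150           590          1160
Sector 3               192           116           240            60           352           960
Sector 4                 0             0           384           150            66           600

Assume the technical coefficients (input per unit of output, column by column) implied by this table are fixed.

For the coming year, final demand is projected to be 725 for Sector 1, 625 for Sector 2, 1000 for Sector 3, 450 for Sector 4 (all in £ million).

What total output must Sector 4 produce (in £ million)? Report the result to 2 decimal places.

Technical coefficients a_ij = z_ij / X_j:
  a_11 = 144/480 = 0.30, a_21 = 72/480 = 0.15, a_31 = 192/480 = 0.40, a_41 = 0/480 = 0.00
  a_12 = 0/1160 = 0.00, a_22 = 348/1160 = 0.30, a_32 = 116/1160 = 0.10, a_42 = 0/1160 = 0.00
  a_13 = 96/960 = 0.10, a_23 = 0/960 = 0.00, a_33 = 240/960 = 0.25, a_43 = 384/960 = 0.40
  a_14 = 180/600 = 0.30, a_24 = 150/600 = 0.25, a_34 = 60/600 = 0.10, a_44 = 150/600 = 0.25
I − A =
  [   0.70     0.00    -0.10    -0.30]
  [  -0.15     0.70     0.00    -0.25]
  [  -0.40    -0.10     0.75    -0.10]
  [   0.00     0.00    -0.40     0.75]
Compute the cofactors C_ij = (−1)^(i+j)·(3×3 minor ij) of I−A; the adjugate is their transpose:
adj(I−A) = Cᵀ =
  [ 0.355750   0.019500   0.136500   0.167000]
  [ 0.118375   0.287750   0.099250   0.156500]
  [ 0.221250   0.052500   0.367500   0.155000]
  [ 0.118000   0.028000   0.196000   0.338000]
det(I−A) = Σ_j (I−A)_1j·C_1j = (0.70)(0.355750) + (0.00)(0.118375) + (-0.10)(0.221250) + (-0.30)(0.118000) = 0.1915
(I − A)⁻¹ = adj(I−A) / det(I−A) ≈
  [   1.8577     0.1018     0.7128     0.8721]
  [   0.6181     1.5026     0.5183     0.8172]
  [   1.1554     0.2742     1.9191     0.8094]
  [   0.6162     0.1462     1.0235     1.7650]
x = (I − A)⁻¹ d = adj(I−A)·d / det(I−A), with det(I−A) = 0.1915:
  x_1 = (0.355750·725 + 0.019500·625 + 0.136500·1000 + 0.167000·450) / 0.1915 = 481.75625 / 0.1915 ≈ 2515.70
  x_2 = (0.118375·725 + 0.287750·625 + 0.099250·1000 + 0.156500·450) / 0.1915 = 435.340625 / 0.1915 ≈ 2273.32
  x_3 = (0.221250·725 + 0.052500·625 + 0.367500·1000 + 0.155000·450) / 0.1915 = 630.46875 / 0.1915 ≈ 3292.27
  x_4 = (0.118000·725 + 0.028000·625 + 0.196000·1000 + 0.338000·450) / 0.1915 = 451.15 / 0.1915 ≈ 2355.87

x_4 = 2355.87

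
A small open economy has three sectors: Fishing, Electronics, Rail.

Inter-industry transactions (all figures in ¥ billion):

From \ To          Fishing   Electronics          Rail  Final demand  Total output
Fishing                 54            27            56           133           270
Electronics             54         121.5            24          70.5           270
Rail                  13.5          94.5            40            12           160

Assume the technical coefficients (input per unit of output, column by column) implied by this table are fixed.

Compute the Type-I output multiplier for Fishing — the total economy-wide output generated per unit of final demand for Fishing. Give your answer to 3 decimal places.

Technical coefficients a_ij = z_ij / X_j:
  a_11 = 54/270 = 0.20, a_21 = 54/270 = 0.20, a_31 = 13.5/270 = 0.05
  a_12 = 27/270 = 0.10, a_22 = 121.5/270 = 0.45, a_32 = 94.5/270 = 0.35
  a_13 = 56/160 = 0.35, a_23 = 24/160 = 0.15, a_33 = 40/160 = 0.25
I − A =
  [   0.80    -0.10    -0.35]
  [  -0.20     0.55    -0.15]
  [  -0.05    -0.35     0.75]
Cofactors of I−A, C_ij = (−1)^(i+j)·(minor ij) (rows/columns in the sector order above):
  C_11 = (0.55)(0.75) − (-0.15)(-0.35) = 0.3600
  C_12 = −[(-0.20)(0.75) − (-0.15)(-0.05)] = 0.1575
  C_13 = (-0.20)(-0.35) − (0.55)(-0.05) = 0.0975
  C_21 = −[(-0.10)(0.75) − (-0.35)(-0.35)] = 0.1975
  C_22 = (0.80)(0.75) − (-0.35)(-0.05) = 0.5825
  C_23 = −[(0.80)(-0.35) − (-0.10)(-0.05)] = 0.2850
  C_31 = (-0.10)(-0.15) − (-0.35)(0.55) = 0.2075
  C_32 = −[(0.80)(-0.15) − (-0.35)(-0.20)] = 0.1900
  C_33 = (0.80)(0.55) − (-0.10)(-0.20) = 0.4200
det(I−A) = Σ_j (I−A)_1j·C_1j = (0.80)(0.3600) + (-0.10)(0.1575) + (-0.35)(0.0975) = 0.238125
adj(I−A) = Cᵀ =
  [ 0.3600   0.1975   0.2075]
  [ 0.1575   0.5825   0.1900]
  [ 0.0975   0.2850   0.4200]
(I − A)⁻¹ = adj(I−A) / det(I−A) ≈
  [   1.5118     0.8294     0.8714]
  [   0.6614     2.4462     0.7979]
  [   0.4094     1.1969     1.7638]
The output multiplier for sector j is the column-j sum of the Leontief inverse (I − A)⁻¹ = adj(I−A) / det(I−A).
Column 1 of adj(I−A): (0.3600, 0.1575, 0.0975); det(I−A) = 0.238125.
m_1 = (0.3600 + 0.1575 + 0.0975) / 0.238125 = 0.615 / 0.238125 ≈ 2.583.

m_1 = 2.583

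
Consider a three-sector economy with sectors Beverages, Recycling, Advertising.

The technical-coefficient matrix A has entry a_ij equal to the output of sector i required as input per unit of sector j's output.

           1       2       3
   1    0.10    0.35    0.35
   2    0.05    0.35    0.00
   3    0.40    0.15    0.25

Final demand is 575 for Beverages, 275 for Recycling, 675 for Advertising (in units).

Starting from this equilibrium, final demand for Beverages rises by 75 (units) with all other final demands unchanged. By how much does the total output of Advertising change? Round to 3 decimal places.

Δx_3 = 60.429

I − A =
  [   0.90    -0.35    -0.35]
  [  -0.05     0.65     0.00]
  [  -0.40    -0.15     0.75]
Cofactors of I−A, C_ij = (−1)^(i+j)·(minor ij) (rows/columns in the sector order above):
  C_11 = (0.65)(0.75) − (0.00)(-0.15) = 0.4875
  C_12 = −[(-0.05)(0.75) − (0.00)(-0.40)] = 0.0375
  C_13 = (-0.05)(-0.15) − (0.65)(-0.40) = 0.2675
  C_21 = −[(-0.35)(0.75) − (-0.35)(-0.15)] = 0.3150
  C_22 = (0.90)(0.75) − (-0.35)(-0.40) = 0.5350
  C_23 = −[(0.90)(-0.15) − (-0.35)(-0.40)] = 0.2750
  C_31 = (-0.35)(0.00) − (-0.35)(0.65) = 0.2275
  C_32 = −[(0.90)(0.00) − (-0.35)(-0.05)] = 0.0175
  C_33 = (0.90)(0.65) − (-0.35)(-0.05) = 0.5675
det(I−A) = Σ_j (I−A)_1j·C_1j = (0.90)(0.4875) + (-0.35)(0.0375) + (-0.35)(0.2675) = 0.3320
adj(I−A) = Cᵀ =
  [ 0.4875   0.3150   0.2275]
  [ 0.0375   0.5350   0.0175]
  [ 0.2675   0.2750   0.5675]
(I − A)⁻¹ = adj(I−A) / det(I−A) ≈
  [   1.4684     0.9488     0.6852]
  [   0.1130     1.6114     0.0527]
  [   0.8057     0.8283     1.7093]
Δx = (I − A)⁻¹ Δd with Δd having +75 in the Beverages component and 0 elsewhere.
So Δx_3 = L_31 · (+75), where L_31 = adj(I−A)_31 / det(I−A) = 0.2675 / 0.3320.
Δx_3 = 0.2675 × (+75) / 0.3320 = 20.0625 / 0.3320 ≈ 60.429.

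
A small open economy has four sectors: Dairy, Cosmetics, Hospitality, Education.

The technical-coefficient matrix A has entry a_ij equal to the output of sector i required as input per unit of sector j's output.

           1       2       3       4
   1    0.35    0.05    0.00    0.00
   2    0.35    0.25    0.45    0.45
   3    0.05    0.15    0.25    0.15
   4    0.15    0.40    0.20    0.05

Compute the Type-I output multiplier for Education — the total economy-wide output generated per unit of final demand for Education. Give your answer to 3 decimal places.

m_4 = 4.397

I − A =
  [   0.65    -0.05     0.00     0.00]
  [  -0.35     0.75    -0.45    -0.45]
  [  -0.05    -0.15     0.75    -0.15]
  [  -0.15    -0.40    -0.20     0.95]
Compute the cofactors C_ij = (−1)^(i+j)·(3×3 minor ij) of I−A; the adjugate is their transpose:
adj(I−A) = Cᵀ =
  [ 0.272250   0.034125   0.025875   0.020250]
  [ 0.325500   0.443625   0.336375   0.263250]
  [ 0.124500   0.135125   0.326125   0.115500]
  [ 0.206250   0.220625   0.214375   0.307500]
det(I−A) = Σ_j (I−A)_1j·C_1j = (0.65)(0.272250) + (-0.05)(0.325500) + (0.00)(0.124500) + (0.00)(0.206250) = 0.1606875
(I − A)⁻¹ = adj(I−A) / det(I−A) ≈
  [   1.6943     0.2124     0.1610     0.1260]
  [   2.0257     2.7608     2.0933     1.6383]
  [   0.7748     0.8409     2.0296     0.7188]
  [   1.2835     1.3730     1.3341     1.9137]
The output multiplier for sector j is the column-j sum of the Leontief inverse (I − A)⁻¹ = adj(I−A) / det(I−A).
Column 4 of adj(I−A): (0.020250, 0.263250, 0.115500, 0.307500); det(I−A) = 0.1606875.
m_4 = (0.020250 + 0.263250 + 0.115500 + 0.307500) / 0.1606875 = 0.7065 / 0.1606875 ≈ 4.397.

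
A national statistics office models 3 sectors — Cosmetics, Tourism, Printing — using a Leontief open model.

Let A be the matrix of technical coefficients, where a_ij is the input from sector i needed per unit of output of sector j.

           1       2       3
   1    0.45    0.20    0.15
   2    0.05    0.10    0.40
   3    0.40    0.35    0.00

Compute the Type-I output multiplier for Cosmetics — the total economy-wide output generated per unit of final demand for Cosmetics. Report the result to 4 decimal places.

I − A =
  [   0.55    -0.20    -0.15]
  [  -0.05     0.90    -0.40]
  [  -0.40    -0.35     1.00]
Cofactors of I−A, C_ij = (−1)^(i+j)·(minor ij) (rows/columns in the sector order above):
  C_11 = (0.90)(1.00) − (-0.40)(-0.35) = 0.7600
  C_12 = −[(-0.05)(1.00) − (-0.40)(-0.40)] = 0.2100
  C_13 = (-0.05)(-0.35) − (0.90)(-0.40) = 0.3775
  C_21 = −[(-0.20)(1.00) − (-0.15)(-0.35)] = 0.2525
  C_22 = (0.55)(1.00) − (-0.15)(-0.40) = 0.4900
  C_23 = −[(0.55)(-0.35) − (-0.20)(-0.40)] = 0.2725
  C_31 = (-0.20)(-0.40) − (-0.15)(0.90) = 0.2150
  C_32 = −[(0.55)(-0.40) − (-0.15)(-0.05)] = 0.2275
  C_33 = (0.55)(0.90) − (-0.20)(-0.05) = 0.4850
det(I−A) = Σ_j (I−A)_1j·C_1j = (0.55)(0.7600) + (-0.20)(0.2100) + (-0.15)(0.3775) = 0.319375
adj(I−A) = Cᵀ =
  [ 0.7600   0.2525   0.2150]
  [ 0.2100   0.4900   0.2275]
  [ 0.3775   0.2725   0.4850]
(I − A)⁻¹ = adj(I−A) / det(I−A) ≈
  [   2.37965     0.79061     0.67319]
  [   0.65753     1.53425     0.71233]
  [   1.18200     0.85323     1.51859]
The output multiplier for sector j is the column-j sum of the Leontief inverse (I − A)⁻¹ = adj(I−A) / det(I−A).
Column 1 of adj(I−A): (0.7600, 0.2100, 0.3775); det(I−A) = 0.319375.
m_1 = (0.7600 + 0.2100 + 0.3775) / 0.319375 = 1.3475 / 0.319375 ≈ 4.2192.

m_1 = 4.2192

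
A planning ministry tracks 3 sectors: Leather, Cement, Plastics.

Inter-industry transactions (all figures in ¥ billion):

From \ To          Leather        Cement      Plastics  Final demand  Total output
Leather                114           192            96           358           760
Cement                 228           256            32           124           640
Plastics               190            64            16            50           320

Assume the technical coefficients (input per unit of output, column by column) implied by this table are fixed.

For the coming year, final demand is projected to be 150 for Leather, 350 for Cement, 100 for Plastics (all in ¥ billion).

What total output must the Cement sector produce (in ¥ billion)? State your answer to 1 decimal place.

Technical coefficients a_ij = z_ij / X_j:
  a_11 = 114/760 = 0.15, a_21 = 228/760 = 0.30, a_31 = 190/760 = 0.25
  a_12 = 192/640 = 0.30, a_22 = 256/640 = 0.40, a_32 = 64/640 = 0.10
  a_13 = 96/320 = 0.30, a_23 = 32/320 = 0.10, a_33 = 16/320 = 0.05
I − A =
  [   0.85    -0.30    -0.30]
  [  -0.30     0.60    -0.10]
  [  -0.25    -0.10     0.95]
Cofactors of I−A, C_ij = (−1)^(i+j)·(minor ij) (rows/columns in the sector order above):
  C_11 = (0.60)(0.95) − (-0.10)(-0.10) = 0.5600
  C_12 = −[(-0.30)(0.95) − (-0.10)(-0.25)] = 0.3100
  C_13 = (-0.30)(-0.10) − (0.60)(-0.25) = 0.1800
  C_21 = −[(-0.30)(0.95) − (-0.30)(-0.10)] = 0.3150
  C_22 = (0.85)(0.95) − (-0.30)(-0.25) = 0.7325
  C_23 = −[(0.85)(-0.10) − (-0.30)(-0.25)] = 0.1600
  C_31 = (-0.30)(-0.10) − (-0.30)(0.60) = 0.2100
  C_32 = −[(0.85)(-0.10) − (-0.30)(-0.30)] = 0.1750
  C_33 = (0.85)(0.60) − (-0.30)(-0.30) = 0.4200
det(I−A) = Σ_j (I−A)_1j·C_1j = (0.85)(0.5600) + (-0.30)(0.3100) + (-0.30)(0.1800) = 0.3290
adj(I−A) = Cᵀ =
  [ 0.5600   0.3150   0.2100]
  [ 0.3100   0.7325   0.1750]
  [ 0.1800   0.1600   0.4200]
(I − A)⁻¹ = adj(I−A) / det(I−A) ≈
  [   1.7021     0.9574     0.6383]
  [   0.9422     2.2264     0.5319]
  [   0.5471     0.4863     1.2766]
x = (I − A)⁻¹ d = adj(I−A)·d / det(I−A), with det(I−A) = 0.3290:
  x_1 = (0.5600·150 + 0.3150·350 + 0.2100·100) / 0.3290 = 215.25 / 0.3290 ≈ 654.3
  x_2 = (0.3100·150 + 0.7325·350 + 0.1750·100) / 0.3290 = 320.375 / 0.3290 ≈ 973.8
  x_3 = (0.1800·150 + 0.1600·350 + 0.4200·100) / 0.3290 = 125.00 / 0.3290 ≈ 379.9

x_2 = 973.8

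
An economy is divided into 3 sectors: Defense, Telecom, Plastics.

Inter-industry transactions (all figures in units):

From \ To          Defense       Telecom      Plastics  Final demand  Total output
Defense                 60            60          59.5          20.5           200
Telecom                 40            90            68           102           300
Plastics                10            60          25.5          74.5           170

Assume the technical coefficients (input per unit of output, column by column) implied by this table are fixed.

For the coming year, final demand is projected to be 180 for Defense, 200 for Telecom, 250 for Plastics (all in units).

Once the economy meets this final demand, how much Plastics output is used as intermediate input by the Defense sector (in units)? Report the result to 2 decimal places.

Technical coefficients a_ij = z_ij / X_j:
  a_DD = 60/200 = 0.30, a_TD = 40/200 = 0.20, a_PD = 10/200 = 0.05
  a_DT = 60/300 = 0.20, a_TT = 90/300 = 0.30, a_PT = 60/300 = 0.20
  a_DP = 59.5/170 = 0.35, a_TP = 68/170 = 0.40, a_PP = 25.5/170 = 0.15
I − A =
  [   0.70    -0.20    -0.35]
  [  -0.20     0.70    -0.40]
  [  -0.05    -0.20     0.85]
Cofactors of I−A, C_ij = (−1)^(i+j)·(minor ij) (rows/columns in the sector order above):
  C_11 = (0.70)(0.85) − (-0.40)(-0.20) = 0.5150
  C_12 = −[(-0.20)(0.85) − (-0.40)(-0.05)] = 0.1900
  C_13 = (-0.20)(-0.20) − (0.70)(-0.05) = 0.0750
  C_21 = −[(-0.20)(0.85) − (-0.35)(-0.20)] = 0.2400
  C_22 = (0.70)(0.85) − (-0.35)(-0.05) = 0.5775
  C_23 = −[(0.70)(-0.20) − (-0.20)(-0.05)] = 0.1500
  C_31 = (-0.20)(-0.40) − (-0.35)(0.70) = 0.3250
  C_32 = −[(0.70)(-0.40) − (-0.35)(-0.20)] = 0.3500
  C_33 = (0.70)(0.70) − (-0.20)(-0.20) = 0.4500
det(I−A) = Σ_j (I−A)_1j·C_1j = (0.70)(0.5150) + (-0.20)(0.1900) + (-0.35)(0.0750) = 0.29625
adj(I−A) = Cᵀ =
  [ 0.5150   0.2400   0.3250]
  [ 0.1900   0.5775   0.3500]
  [ 0.0750   0.1500   0.4500]
(I − A)⁻¹ = adj(I−A) / det(I−A) ≈
  [   1.7384     0.8101     1.0970]
  [   0.6414     1.9494     1.1814]
  [   0.2532     0.5063     1.5190]
First solve x = (I − A)⁻¹ d = adj(I−A)·d / det(I−A); in particular x_D = (0.5150·180 + 0.2400·200 + 0.3250·250) / 0.29625 = 221.95 / 0.29625 ≈ 749.1983.
Intermediate flow from P to D: z_PD = a_PD · x_D = 0.05 × 221.95 / 0.29625 = 11.0975 / 0.29625 ≈ 37.46.

z_PD = 37.46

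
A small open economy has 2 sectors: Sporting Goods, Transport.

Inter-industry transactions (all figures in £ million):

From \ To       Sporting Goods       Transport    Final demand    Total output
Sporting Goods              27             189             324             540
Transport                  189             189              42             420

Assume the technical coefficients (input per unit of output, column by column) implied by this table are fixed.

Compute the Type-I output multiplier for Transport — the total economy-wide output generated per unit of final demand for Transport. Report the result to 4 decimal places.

Technical coefficients a_ij = z_ij / X_j:
  a_11 = 27/540 = 0.05, a_21 = 189/540 = 0.35
  a_12 = 189/420 = 0.45, a_22 = 189/420 = 0.45
I − A =
  [   0.95    -0.45]
  [  -0.35     0.55]
det(I−A) = (0.95)(0.55) − (-0.45)(-0.35) = 0.3650
adj(I−A) = [[0.55, 0.45], [0.35, 0.95]]
(I − A)⁻¹ = adj(I−A) / det(I−A) ≈
  [   1.50685     1.23288]
  [   0.95890     2.60274]
The output multiplier for sector j is the column-j sum of the Leontief inverse (I − A)⁻¹ = adj(I−A) / det(I−A).
Column 2 of adj(I−A): (0.45, 0.95); det(I−A) = 0.3650.
m_2 = (0.45 + 0.95) / 0.3650 = 1.40 / 0.3650 ≈ 3.8356.

m_2 = 3.8356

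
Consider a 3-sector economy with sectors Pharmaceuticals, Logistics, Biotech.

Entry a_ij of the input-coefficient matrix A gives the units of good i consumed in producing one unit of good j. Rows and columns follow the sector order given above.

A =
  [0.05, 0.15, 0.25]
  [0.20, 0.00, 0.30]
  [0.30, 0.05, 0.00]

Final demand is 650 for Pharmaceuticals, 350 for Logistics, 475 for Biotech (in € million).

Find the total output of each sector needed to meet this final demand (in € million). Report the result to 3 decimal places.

x_P = 1027.616, x_L = 802.547, x_B = 823.412

I − A =
  [   0.95    -0.15    -0.25]
  [  -0.20     1.00    -0.30]
  [  -0.30    -0.05     1.00]
Cofactors of I−A, C_ij = (−1)^(i+j)·(minor ij) (rows/columns in the sector order above):
  C_11 = (1.00)(1.00) − (-0.30)(-0.05) = 0.9850
  C_12 = −[(-0.20)(1.00) − (-0.30)(-0.30)] = 0.2900
  C_13 = (-0.20)(-0.05) − (1.00)(-0.30) = 0.3100
  C_21 = −[(-0.15)(1.00) − (-0.25)(-0.05)] = 0.1625
  C_22 = (0.95)(1.00) − (-0.25)(-0.30) = 0.8750
  C_23 = −[(0.95)(-0.05) − (-0.15)(-0.30)] = 0.0925
  C_31 = (-0.15)(-0.30) − (-0.25)(1.00) = 0.2950
  C_32 = −[(0.95)(-0.30) − (-0.25)(-0.20)] = 0.3350
  C_33 = (0.95)(1.00) − (-0.15)(-0.20) = 0.9200
det(I−A) = Σ_j (I−A)_1j·C_1j = (0.95)(0.9850) + (-0.15)(0.2900) + (-0.25)(0.3100) = 0.81475
adj(I−A) = Cᵀ =
  [ 0.9850   0.1625   0.2950]
  [ 0.2900   0.8750   0.3350]
  [ 0.3100   0.0925   0.9200]
(I − A)⁻¹ = adj(I−A) / det(I−A) ≈
  [   1.2090     0.1994     0.3621]
  [   0.3559     1.0739     0.4112]
  [   0.3805     0.1135     1.1292]
x = (I − A)⁻¹ d = adj(I−A)·d / det(I−A), with det(I−A) = 0.81475:
  x_P = (0.9850·650 + 0.1625·350 + 0.2950·475) / 0.81475 = 837.25 / 0.81475 ≈ 1027.616
  x_L = (0.2900·650 + 0.8750·350 + 0.3350·475) / 0.81475 = 653.875 / 0.81475 ≈ 802.547
  x_B = (0.3100·650 + 0.0925·350 + 0.9200·475) / 0.81475 = 670.875 / 0.81475 ≈ 823.412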